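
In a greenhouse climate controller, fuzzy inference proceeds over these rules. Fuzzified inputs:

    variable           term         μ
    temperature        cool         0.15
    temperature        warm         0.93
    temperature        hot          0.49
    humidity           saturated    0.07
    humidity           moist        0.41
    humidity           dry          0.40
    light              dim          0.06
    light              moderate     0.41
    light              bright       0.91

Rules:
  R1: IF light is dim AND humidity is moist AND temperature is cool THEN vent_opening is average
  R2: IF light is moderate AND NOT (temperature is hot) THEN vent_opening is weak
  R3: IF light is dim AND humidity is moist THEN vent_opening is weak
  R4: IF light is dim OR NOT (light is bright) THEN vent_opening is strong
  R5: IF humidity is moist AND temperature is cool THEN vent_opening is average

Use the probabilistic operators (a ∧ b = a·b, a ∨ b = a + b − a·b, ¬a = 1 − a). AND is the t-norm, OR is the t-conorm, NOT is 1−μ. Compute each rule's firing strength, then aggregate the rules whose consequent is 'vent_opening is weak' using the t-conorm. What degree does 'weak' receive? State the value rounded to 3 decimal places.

R1: dim=0.06, moist=0.41, cool=0.15; AND[a·b] → w = 0.0037
R2: moderate=0.41, ¬hot=1−0.49=0.51; AND[a·b] → w = 0.2091
R3: dim=0.06, moist=0.41; AND[a·b] → w = 0.0246
R4: dim=0.06, ¬bright=1−0.91=0.09; OR[a + b − a·b] → w = 0.1446
R5: moist=0.41, cool=0.15; AND[a·b] → w = 0.0615
Rules with consequent 'weak': {R2, R3} → strengths 0.2091, 0.0246
Aggregate via t-conorm [a + b − a·b]: 0.2286

0.229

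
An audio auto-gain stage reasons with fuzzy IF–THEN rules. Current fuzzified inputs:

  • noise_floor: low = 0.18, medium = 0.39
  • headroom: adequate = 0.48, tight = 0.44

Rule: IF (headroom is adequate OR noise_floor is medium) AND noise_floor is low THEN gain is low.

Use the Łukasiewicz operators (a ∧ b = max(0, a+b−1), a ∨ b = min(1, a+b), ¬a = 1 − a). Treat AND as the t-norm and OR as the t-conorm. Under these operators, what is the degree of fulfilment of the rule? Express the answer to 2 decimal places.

firing strength: (adequate=0.48 OR medium=0.39) = 0.87; AND[max(0, a+b−1)] with low=0.18 → w = 0.05

0.05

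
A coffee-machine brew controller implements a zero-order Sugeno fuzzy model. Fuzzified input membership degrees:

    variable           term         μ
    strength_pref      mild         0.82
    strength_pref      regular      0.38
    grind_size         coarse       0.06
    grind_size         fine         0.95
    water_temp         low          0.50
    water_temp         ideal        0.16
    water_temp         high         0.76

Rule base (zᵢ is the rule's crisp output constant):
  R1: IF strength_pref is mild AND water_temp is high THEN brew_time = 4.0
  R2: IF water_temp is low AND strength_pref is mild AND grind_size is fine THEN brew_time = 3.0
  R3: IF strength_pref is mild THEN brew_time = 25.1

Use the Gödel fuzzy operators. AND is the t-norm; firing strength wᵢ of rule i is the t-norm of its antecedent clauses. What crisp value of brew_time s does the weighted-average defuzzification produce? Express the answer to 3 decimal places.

R1 (z=4.0): mild=0.82, high=0.76; AND[min(a, b)] → w = 0.76
R2 (z=3.0): low=0.50, mild=0.82, fine=0.95; AND[min(a, b)] → w = 0.50
R3 (z=25.1): mild=0.82 → w = 0.82
Weighted average = (0.76·4.0 + 0.50·3.0 + 0.82·25.1) / (0.76 + 0.50 + 0.82)
  = 25.1220 / 2.0800 = 12.078

12.078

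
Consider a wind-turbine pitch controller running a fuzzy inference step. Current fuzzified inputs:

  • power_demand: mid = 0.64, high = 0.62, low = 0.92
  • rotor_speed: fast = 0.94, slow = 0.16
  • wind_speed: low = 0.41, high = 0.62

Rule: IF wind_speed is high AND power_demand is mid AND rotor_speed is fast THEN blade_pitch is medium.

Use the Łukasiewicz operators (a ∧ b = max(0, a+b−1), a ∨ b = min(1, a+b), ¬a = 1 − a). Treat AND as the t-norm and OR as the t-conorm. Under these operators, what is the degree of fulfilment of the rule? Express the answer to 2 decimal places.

0.20

firing strength: high=0.62, mid=0.64, fast=0.94; AND[max(0, a+b−1)] → w = 0.20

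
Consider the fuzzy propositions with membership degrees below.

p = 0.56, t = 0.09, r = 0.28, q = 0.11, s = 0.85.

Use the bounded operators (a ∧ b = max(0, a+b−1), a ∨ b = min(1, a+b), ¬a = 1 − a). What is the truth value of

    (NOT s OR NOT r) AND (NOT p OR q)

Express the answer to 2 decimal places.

NOT s = 1 − 0.85 = 0.15
NOT r = 1 − 0.28 = 0.72
NOT s OR NOT r = min(1, a+b) on (0.15, 0.72) = 0.87
NOT p = 1 − 0.56 = 0.44
NOT p OR q = min(1, a+b) on (0.44, 0.11) = 0.55
(NOT s OR NOT r) AND (NOT p OR q) = max(0, a+b−1) on (0.87, 0.55) = 0.42

0.42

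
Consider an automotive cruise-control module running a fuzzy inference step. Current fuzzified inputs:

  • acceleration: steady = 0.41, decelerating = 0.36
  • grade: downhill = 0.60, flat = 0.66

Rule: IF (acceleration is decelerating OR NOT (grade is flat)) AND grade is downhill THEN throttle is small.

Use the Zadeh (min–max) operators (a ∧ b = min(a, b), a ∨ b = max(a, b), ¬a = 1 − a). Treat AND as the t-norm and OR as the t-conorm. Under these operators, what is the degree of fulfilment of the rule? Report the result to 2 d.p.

firing strength: (decelerating=0.36 OR ¬flat=1−0.66=0.34) = 0.36; AND[min(a, b)] with downhill=0.60 → w = 0.36

0.36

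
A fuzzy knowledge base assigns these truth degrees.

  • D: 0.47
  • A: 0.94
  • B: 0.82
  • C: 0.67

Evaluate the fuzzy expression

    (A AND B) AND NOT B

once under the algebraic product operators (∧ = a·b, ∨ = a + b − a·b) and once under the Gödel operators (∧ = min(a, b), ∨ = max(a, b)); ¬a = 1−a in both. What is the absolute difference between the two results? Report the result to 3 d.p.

Under algebraic product:
  A AND B = a·b on (0.9400, 0.8200) = 0.7708
  NOT B = 1 − 0.8200 = 0.1800
  (A AND B) AND NOT B = a·b on (0.7708, 0.1800) = 0.1387
  → value = 0.1387
Under Gödel:
  A AND B = min(a, b) on (0.94, 0.82) = 0.82
  NOT B = 1 − 0.82 = 0.18
  (A AND B) AND NOT B = min(a, b) on (0.82, 0.18) = 0.18
  → value = 0.1800
|0.1387 − 0.1800| = 0.041

0.041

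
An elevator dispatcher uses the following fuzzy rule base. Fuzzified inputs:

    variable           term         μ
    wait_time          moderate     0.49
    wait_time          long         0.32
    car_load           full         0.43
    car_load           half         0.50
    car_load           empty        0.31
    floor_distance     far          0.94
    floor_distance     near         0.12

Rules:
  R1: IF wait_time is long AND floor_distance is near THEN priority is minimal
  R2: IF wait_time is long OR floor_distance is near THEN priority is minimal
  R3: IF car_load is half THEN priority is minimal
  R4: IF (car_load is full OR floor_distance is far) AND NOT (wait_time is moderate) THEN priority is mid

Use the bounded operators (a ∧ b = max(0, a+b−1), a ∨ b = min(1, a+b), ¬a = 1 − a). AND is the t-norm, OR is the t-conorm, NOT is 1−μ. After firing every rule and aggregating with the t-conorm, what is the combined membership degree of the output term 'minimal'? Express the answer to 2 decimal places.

R1: long=0.32, near=0.12; AND[max(0, a+b−1)] → w = 0.00
R2: long=0.32, near=0.12; OR[min(1, a+b)] → w = 0.44
R3: half=0.50 → w = 0.50
R4: (full=0.43 OR far=0.94) = 1.00; AND[max(0, a+b−1)] with ¬moderate=1−0.49=0.51 → w = 0.51
Rules with consequent 'minimal': {R1, R2, R3} → strengths 0.00, 0.44, 0.50
Aggregate via t-conorm [min(1, a+b)]: 0.94

0.94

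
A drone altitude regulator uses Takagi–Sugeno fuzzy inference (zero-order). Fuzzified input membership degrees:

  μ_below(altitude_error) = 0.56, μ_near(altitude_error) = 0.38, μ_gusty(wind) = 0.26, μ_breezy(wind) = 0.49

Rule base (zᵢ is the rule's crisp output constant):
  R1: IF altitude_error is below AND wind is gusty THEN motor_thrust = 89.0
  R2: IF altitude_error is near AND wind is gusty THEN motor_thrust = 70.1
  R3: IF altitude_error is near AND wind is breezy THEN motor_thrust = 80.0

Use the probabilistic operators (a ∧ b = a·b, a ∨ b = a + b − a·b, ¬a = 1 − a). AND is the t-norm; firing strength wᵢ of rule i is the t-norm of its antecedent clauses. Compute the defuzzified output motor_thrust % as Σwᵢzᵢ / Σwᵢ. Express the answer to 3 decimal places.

80.772

R1 (z=89.0): below=0.56, gusty=0.26; AND[a·b] → w = 0.1456
R2 (z=70.1): near=0.38, gusty=0.26; AND[a·b] → w = 0.0988
R3 (z=80.0): near=0.38, breezy=0.49; AND[a·b] → w = 0.1862
Weighted average = (0.1456·89.0 + 0.0988·70.1 + 0.1862·80.0) / (0.1456 + 0.0988 + 0.1862)
  = 34.7803 / 0.4306 = 80.772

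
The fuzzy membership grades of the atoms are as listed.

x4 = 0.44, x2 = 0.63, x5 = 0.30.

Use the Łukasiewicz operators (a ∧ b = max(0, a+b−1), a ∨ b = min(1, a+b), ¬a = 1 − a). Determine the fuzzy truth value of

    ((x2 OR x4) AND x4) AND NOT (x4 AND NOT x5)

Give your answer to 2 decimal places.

0.30

x2 OR x4 = min(1, a+b) on (0.63, 0.44) = 1.00
(x2 OR x4) AND x4 = max(0, a+b−1) on (1.00, 0.44) = 0.44
NOT x5 = 1 − 0.30 = 0.70
x4 AND NOT x5 = max(0, a+b−1) on (0.44, 0.70) = 0.14
NOT (x4 AND NOT x5) = 1 − 0.14 = 0.86
((x2 OR x4) AND x4) AND NOT (x4 AND NOT x5) = max(0, a+b−1) on (0.44, 0.86) = 0.30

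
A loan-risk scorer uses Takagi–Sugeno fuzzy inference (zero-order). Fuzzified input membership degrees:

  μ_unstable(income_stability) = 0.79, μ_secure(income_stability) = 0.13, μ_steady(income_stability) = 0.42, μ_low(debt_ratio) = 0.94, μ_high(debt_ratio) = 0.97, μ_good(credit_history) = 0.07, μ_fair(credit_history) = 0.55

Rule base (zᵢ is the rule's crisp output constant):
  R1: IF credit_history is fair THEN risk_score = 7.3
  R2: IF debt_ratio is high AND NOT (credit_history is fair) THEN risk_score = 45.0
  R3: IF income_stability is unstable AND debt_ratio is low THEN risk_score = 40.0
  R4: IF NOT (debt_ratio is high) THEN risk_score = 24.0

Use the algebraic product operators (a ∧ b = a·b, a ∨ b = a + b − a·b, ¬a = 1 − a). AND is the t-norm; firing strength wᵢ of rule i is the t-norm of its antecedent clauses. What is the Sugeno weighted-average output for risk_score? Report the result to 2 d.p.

R1 (z=7.3): fair=0.55 → w = 0.5500
R2 (z=45.0): high=0.97, ¬fair=1−0.55=0.45; AND[a·b] → w = 0.4365
R3 (z=40.0): unstable=0.79, low=0.94; AND[a·b] → w = 0.7426
R4 (z=24.0): ¬high=1−0.97=0.03 → w = 0.0300
Weighted average = (0.5500·7.3 + 0.4365·45.0 + 0.7426·40.0 + 0.0300·24.0) / (0.5500 + 0.4365 + 0.7426 + 0.0300)
  = 54.0815 / 1.7591 = 30.74

30.74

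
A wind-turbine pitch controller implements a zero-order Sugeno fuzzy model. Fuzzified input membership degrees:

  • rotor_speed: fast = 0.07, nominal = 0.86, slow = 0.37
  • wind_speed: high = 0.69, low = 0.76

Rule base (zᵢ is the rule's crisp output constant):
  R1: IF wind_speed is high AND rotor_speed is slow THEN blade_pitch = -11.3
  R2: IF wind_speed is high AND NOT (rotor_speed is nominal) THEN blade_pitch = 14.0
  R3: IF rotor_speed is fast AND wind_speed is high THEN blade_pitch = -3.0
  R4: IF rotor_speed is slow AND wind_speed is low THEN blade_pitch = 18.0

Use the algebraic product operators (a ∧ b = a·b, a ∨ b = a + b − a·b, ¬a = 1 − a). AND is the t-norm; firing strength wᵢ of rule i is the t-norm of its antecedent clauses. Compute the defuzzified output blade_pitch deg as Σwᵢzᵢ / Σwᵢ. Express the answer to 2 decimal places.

R1 (z=-11.3): high=0.69, slow=0.37; AND[a·b] → w = 0.2553
R2 (z=14.0): high=0.69, ¬nominal=1−0.86=0.14; AND[a·b] → w = 0.0966
R3 (z=-3.0): fast=0.07, high=0.69; AND[a·b] → w = 0.0483
R4 (z=18.0): slow=0.37, low=0.76; AND[a·b] → w = 0.2812
Weighted average = (0.2553·-11.3 + 0.0966·14.0 + 0.0483·-3.0 + 0.2812·18.0) / (0.2553 + 0.0966 + 0.0483 + 0.2812)
  = 3.3842 / 0.6814 = 4.97

4.97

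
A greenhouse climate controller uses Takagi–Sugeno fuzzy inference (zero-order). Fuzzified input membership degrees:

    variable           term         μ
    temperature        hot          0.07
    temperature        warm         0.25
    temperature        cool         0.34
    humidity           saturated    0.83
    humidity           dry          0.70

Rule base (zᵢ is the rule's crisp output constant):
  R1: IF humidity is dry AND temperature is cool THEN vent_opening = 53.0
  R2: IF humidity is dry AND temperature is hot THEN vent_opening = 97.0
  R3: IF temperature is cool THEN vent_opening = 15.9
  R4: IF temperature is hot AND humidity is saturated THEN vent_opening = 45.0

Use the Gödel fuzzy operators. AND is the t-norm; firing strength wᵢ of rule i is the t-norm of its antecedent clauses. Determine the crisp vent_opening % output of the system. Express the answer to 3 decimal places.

R1 (z=53.0): dry=0.70, cool=0.34; AND[min(a, b)] → w = 0.34
R2 (z=97.0): dry=0.70, hot=0.07; AND[min(a, b)] → w = 0.07
R3 (z=15.9): cool=0.34 → w = 0.34
R4 (z=45.0): hot=0.07, saturated=0.83; AND[min(a, b)] → w = 0.07
Weighted average = (0.34·53.0 + 0.07·97.0 + 0.34·15.9 + 0.07·45.0) / (0.34 + 0.07 + 0.34 + 0.07)
  = 33.3660 / 0.8200 = 40.690

40.690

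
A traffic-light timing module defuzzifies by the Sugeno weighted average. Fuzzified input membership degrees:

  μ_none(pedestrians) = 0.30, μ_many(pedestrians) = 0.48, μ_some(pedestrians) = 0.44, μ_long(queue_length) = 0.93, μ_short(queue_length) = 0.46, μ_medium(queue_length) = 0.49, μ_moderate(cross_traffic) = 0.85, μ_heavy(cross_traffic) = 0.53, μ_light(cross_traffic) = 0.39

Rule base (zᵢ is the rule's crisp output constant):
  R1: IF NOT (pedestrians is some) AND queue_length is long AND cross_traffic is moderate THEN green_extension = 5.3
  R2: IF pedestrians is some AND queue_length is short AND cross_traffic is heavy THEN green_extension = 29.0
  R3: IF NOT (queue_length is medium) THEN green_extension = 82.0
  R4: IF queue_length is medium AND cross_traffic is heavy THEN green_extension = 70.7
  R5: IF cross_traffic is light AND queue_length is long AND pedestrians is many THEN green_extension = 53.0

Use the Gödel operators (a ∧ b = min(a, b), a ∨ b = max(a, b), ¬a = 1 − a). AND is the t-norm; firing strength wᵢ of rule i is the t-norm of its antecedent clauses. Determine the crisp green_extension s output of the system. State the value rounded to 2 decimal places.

47.22

R1 (z=5.3): ¬some=1−0.44=0.56, long=0.93, moderate=0.85; AND[min(a, b)] → w = 0.56
R2 (z=29.0): some=0.44, short=0.46, heavy=0.53; AND[min(a, b)] → w = 0.44
R3 (z=82.0): ¬medium=1−0.49=0.51 → w = 0.51
R4 (z=70.7): medium=0.49, heavy=0.53; AND[min(a, b)] → w = 0.49
R5 (z=53.0): light=0.39, long=0.93, many=0.48; AND[min(a, b)] → w = 0.39
Weighted average = (0.56·5.3 + 0.44·29.0 + 0.51·82.0 + 0.49·70.7 + 0.39·53.0) / (0.56 + 0.44 + 0.51 + 0.49 + 0.39)
  = 112.8610 / 2.3900 = 47.22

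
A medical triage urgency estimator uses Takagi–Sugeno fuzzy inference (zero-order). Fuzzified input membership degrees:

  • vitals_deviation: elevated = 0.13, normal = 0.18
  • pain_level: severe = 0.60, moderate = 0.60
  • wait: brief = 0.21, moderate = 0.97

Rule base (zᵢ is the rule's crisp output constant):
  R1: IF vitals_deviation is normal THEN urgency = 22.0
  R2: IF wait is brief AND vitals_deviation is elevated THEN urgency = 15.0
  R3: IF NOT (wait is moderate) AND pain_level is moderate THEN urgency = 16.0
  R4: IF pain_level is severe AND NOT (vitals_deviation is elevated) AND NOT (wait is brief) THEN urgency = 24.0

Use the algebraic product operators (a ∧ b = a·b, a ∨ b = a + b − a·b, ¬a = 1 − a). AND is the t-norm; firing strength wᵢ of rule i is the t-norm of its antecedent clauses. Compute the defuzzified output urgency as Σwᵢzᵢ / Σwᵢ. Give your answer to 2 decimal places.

22.82

R1 (z=22.0): normal=0.18 → w = 0.1800
R2 (z=15.0): brief=0.21, elevated=0.13; AND[a·b] → w = 0.0273
R3 (z=16.0): ¬moderate=1−0.97=0.03, moderate=0.60; AND[a·b] → w = 0.0180
R4 (z=24.0): severe=0.60, ¬elevated=1−0.13=0.87, ¬brief=1−0.21=0.79; AND[a·b] → w = 0.4124
Weighted average = (0.1800·22.0 + 0.0273·15.0 + 0.0180·16.0 + 0.4124·24.0) / (0.1800 + 0.0273 + 0.0180 + 0.4124)
  = 14.5546 / 0.6377 = 22.82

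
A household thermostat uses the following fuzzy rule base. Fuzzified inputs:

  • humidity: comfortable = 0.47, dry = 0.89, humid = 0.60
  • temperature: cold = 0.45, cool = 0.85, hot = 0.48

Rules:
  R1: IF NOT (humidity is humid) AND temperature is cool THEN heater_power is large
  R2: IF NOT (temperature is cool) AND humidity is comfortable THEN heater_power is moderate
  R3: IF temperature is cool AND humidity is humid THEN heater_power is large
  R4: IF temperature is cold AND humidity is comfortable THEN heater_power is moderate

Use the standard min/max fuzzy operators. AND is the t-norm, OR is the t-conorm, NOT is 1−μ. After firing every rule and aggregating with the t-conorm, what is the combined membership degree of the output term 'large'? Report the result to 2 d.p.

R1: ¬humid=1−0.60=0.40, cool=0.85; AND[min(a, b)] → w = 0.40
R2: ¬cool=1−0.85=0.15, comfortable=0.47; AND[min(a, b)] → w = 0.15
R3: cool=0.85, humid=0.60; AND[min(a, b)] → w = 0.60
R4: cold=0.45, comfortable=0.47; AND[min(a, b)] → w = 0.45
Rules with consequent 'large': {R1, R3} → strengths 0.40, 0.60
Aggregate via t-conorm [max(a, b)]: 0.60

0.60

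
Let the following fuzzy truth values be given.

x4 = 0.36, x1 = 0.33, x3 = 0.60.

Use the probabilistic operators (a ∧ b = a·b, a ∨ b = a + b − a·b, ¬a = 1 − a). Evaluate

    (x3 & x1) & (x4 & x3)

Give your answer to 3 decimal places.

x3 & x1 = a·b on (0.6000, 0.3300) = 0.1980
x4 & x3 = a·b on (0.3600, 0.6000) = 0.2160
(x3 & x1) & (x4 & x3) = a·b on (0.1980, 0.2160) = 0.0428

0.043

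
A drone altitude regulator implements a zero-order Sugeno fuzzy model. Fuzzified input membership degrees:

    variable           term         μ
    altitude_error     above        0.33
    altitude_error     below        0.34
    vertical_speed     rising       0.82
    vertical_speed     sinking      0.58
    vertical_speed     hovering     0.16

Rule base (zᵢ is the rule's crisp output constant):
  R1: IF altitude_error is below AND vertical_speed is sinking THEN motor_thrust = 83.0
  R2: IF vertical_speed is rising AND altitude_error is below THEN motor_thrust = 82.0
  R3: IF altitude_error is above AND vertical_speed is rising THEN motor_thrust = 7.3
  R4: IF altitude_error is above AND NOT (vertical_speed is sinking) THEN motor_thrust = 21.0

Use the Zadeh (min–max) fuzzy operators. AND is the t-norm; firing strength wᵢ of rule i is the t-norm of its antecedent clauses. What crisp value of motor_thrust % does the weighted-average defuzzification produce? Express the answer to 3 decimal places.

R1 (z=83.0): below=0.34, sinking=0.58; AND[min(a, b)] → w = 0.34
R2 (z=82.0): rising=0.82, below=0.34; AND[min(a, b)] → w = 0.34
R3 (z=7.3): above=0.33, rising=0.82; AND[min(a, b)] → w = 0.33
R4 (z=21.0): above=0.33, ¬sinking=1−0.58=0.42; AND[min(a, b)] → w = 0.33
Weighted average = (0.34·83.0 + 0.34·82.0 + 0.33·7.3 + 0.33·21.0) / (0.34 + 0.34 + 0.33 + 0.33)
  = 65.4390 / 1.3400 = 48.835

48.835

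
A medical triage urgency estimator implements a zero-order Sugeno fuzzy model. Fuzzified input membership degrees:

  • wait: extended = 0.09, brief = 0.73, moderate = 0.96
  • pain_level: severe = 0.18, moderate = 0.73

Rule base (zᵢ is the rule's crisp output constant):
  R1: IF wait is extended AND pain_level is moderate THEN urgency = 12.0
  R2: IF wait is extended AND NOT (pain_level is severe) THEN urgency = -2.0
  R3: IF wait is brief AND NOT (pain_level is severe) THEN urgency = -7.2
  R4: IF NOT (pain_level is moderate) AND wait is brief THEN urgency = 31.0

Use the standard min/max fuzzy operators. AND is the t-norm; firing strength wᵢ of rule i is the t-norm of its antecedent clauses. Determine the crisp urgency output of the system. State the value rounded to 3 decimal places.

3.402

R1 (z=12.0): extended=0.09, moderate=0.73; AND[min(a, b)] → w = 0.09
R2 (z=-2.0): extended=0.09, ¬severe=1−0.18=0.82; AND[min(a, b)] → w = 0.09
R3 (z=-7.2): brief=0.73, ¬severe=1−0.18=0.82; AND[min(a, b)] → w = 0.73
R4 (z=31.0): ¬moderate=1−0.73=0.27, brief=0.73; AND[min(a, b)] → w = 0.27
Weighted average = (0.09·12.0 + 0.09·-2.0 + 0.73·-7.2 + 0.27·31.0) / (0.09 + 0.09 + 0.73 + 0.27)
  = 4.0140 / 1.1800 = 3.402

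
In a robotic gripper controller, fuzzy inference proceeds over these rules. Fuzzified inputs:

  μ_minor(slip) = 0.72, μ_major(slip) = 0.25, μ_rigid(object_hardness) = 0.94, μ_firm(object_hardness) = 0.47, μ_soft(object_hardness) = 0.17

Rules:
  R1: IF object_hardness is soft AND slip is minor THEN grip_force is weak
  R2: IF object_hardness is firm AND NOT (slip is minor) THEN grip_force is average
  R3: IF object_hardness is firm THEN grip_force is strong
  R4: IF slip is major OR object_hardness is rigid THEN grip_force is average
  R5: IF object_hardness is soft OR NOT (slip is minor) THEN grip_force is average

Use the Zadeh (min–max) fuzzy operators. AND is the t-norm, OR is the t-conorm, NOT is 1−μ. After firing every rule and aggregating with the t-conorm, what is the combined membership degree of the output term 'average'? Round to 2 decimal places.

0.94

R1: soft=0.17, minor=0.72; AND[min(a, b)] → w = 0.17
R2: firm=0.47, ¬minor=1−0.72=0.28; AND[min(a, b)] → w = 0.28
R3: firm=0.47 → w = 0.47
R4: major=0.25, rigid=0.94; OR[max(a, b)] → w = 0.94
R5: soft=0.17, ¬minor=1−0.72=0.28; OR[max(a, b)] → w = 0.28
Rules with consequent 'average': {R2, R4, R5} → strengths 0.28, 0.94, 0.28
Aggregate via t-conorm [max(a, b)]: 0.94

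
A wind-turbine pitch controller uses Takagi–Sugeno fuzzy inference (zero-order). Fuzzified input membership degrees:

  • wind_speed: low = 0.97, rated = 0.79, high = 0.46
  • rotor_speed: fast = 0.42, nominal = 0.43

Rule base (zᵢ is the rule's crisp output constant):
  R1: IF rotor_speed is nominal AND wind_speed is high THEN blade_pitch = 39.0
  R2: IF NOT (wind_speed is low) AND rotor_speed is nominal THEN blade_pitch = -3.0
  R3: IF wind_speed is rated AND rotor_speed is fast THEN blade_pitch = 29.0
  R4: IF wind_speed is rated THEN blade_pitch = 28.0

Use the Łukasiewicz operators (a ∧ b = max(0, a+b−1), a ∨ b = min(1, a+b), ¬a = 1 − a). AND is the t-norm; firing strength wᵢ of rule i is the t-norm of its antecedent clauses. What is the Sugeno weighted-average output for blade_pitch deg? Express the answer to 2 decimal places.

28.21

R1 (z=39.0): nominal=0.43, high=0.46; AND[max(0, a+b−1)] → w = 0.00
R2 (z=-3.0): ¬low=1−0.97=0.03, nominal=0.43; AND[max(0, a+b−1)] → w = 0.00
R3 (z=29.0): rated=0.79, fast=0.42; AND[max(0, a+b−1)] → w = 0.21
R4 (z=28.0): rated=0.79 → w = 0.79
Weighted average = (0.00·39.0 + 0.00·-3.0 + 0.21·29.0 + 0.79·28.0) / (0.00 + 0.00 + 0.21 + 0.79)
  = 28.2100 / 1.0000 = 28.21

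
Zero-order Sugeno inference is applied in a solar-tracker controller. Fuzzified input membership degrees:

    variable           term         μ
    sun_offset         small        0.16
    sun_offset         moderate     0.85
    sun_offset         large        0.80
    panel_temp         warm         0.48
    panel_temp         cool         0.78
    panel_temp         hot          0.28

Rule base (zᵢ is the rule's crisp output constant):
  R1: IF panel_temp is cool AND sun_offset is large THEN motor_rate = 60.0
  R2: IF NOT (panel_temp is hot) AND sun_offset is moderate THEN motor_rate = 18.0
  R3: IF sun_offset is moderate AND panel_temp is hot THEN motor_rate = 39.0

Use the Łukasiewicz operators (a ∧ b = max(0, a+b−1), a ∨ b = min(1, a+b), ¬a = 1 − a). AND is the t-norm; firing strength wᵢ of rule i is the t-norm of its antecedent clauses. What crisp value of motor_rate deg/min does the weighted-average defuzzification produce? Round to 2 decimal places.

39.16

R1 (z=60.0): cool=0.78, large=0.80; AND[max(0, a+b−1)] → w = 0.58
R2 (z=18.0): ¬hot=1−0.28=0.72, moderate=0.85; AND[max(0, a+b−1)] → w = 0.57
R3 (z=39.0): moderate=0.85, hot=0.28; AND[max(0, a+b−1)] → w = 0.13
Weighted average = (0.58·60.0 + 0.57·18.0 + 0.13·39.0) / (0.58 + 0.57 + 0.13)
  = 50.1300 / 1.2800 = 39.16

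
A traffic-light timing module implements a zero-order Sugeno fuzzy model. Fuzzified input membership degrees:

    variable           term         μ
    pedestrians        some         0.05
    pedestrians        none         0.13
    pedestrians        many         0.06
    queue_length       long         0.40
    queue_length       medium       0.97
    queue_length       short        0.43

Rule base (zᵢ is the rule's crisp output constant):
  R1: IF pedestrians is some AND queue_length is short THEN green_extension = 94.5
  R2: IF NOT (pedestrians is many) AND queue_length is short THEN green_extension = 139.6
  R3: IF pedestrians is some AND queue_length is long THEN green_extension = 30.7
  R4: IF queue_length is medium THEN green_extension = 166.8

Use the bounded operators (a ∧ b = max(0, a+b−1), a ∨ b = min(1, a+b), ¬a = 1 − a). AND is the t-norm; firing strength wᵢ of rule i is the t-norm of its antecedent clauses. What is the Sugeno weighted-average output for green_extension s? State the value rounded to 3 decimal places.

R1 (z=94.5): some=0.05, short=0.43; AND[max(0, a+b−1)] → w = 0.00
R2 (z=139.6): ¬many=1−0.06=0.94, short=0.43; AND[max(0, a+b−1)] → w = 0.37
R3 (z=30.7): some=0.05, long=0.40; AND[max(0, a+b−1)] → w = 0.00
R4 (z=166.8): medium=0.97 → w = 0.97
Weighted average = (0.00·94.5 + 0.37·139.6 + 0.00·30.7 + 0.97·166.8) / (0.00 + 0.37 + 0.00 + 0.97)
  = 213.4480 / 1.3400 = 159.290

159.290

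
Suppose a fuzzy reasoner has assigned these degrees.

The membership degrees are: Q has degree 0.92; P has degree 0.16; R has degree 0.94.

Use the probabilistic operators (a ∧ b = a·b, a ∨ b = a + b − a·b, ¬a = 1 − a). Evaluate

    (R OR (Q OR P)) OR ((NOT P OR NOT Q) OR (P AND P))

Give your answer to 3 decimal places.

0.999

Q OR P = a + b − a·b on (0.9200, 0.1600) = 0.9328
R OR (Q OR P) = a + b − a·b on (0.9400, 0.9328) = 0.9960
NOT P = 1 − 0.1600 = 0.8400
NOT Q = 1 − 0.9200 = 0.0800
NOT P OR NOT Q = a + b − a·b on (0.8400, 0.0800) = 0.8528
P AND P = a·b on (0.1600, 0.1600) = 0.0256
(NOT P OR NOT Q) OR (P AND P) = a + b − a·b on (0.8528, 0.0256) = 0.8566
(R OR (Q OR P)) OR ((NOT P OR NOT Q) OR (P AND P)) = a + b − a·b on (0.9960, 0.8566) = 0.9994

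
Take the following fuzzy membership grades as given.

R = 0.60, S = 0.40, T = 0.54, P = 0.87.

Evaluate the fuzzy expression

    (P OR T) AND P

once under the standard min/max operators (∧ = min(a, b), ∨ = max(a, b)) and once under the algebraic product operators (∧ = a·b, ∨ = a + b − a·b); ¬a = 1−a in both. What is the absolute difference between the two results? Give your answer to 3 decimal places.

0.052

Under standard min/max:
  P OR T = max(a, b) on (0.87, 0.54) = 0.87
  (P OR T) AND P = min(a, b) on (0.87, 0.87) = 0.87
  → value = 0.8700
Under algebraic product:
  P OR T = a + b − a·b on (0.8700, 0.5400) = 0.9402
  (P OR T) AND P = a·b on (0.9402, 0.8700) = 0.8180
  → value = 0.8180
|0.8700 − 0.8180| = 0.052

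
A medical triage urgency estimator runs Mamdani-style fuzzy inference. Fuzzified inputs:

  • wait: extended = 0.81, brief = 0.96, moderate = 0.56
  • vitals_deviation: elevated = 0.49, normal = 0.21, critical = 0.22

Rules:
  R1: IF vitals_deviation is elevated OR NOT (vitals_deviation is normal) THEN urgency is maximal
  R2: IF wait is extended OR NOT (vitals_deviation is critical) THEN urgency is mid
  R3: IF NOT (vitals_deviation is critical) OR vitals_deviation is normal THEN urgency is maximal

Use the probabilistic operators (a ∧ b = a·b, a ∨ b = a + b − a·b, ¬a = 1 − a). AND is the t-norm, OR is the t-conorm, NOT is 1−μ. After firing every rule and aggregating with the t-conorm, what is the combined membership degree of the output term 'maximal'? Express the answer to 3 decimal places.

R1: elevated=0.49, ¬normal=1−0.21=0.79; OR[a + b − a·b] → w = 0.8929
R2: extended=0.81, ¬critical=1−0.22=0.78; OR[a + b − a·b] → w = 0.9582
R3: ¬critical=1−0.22=0.78, normal=0.21; OR[a + b − a·b] → w = 0.8262
Rules with consequent 'maximal': {R1, R3} → strengths 0.8929, 0.8262
Aggregate via t-conorm [a + b − a·b]: 0.9814

0.981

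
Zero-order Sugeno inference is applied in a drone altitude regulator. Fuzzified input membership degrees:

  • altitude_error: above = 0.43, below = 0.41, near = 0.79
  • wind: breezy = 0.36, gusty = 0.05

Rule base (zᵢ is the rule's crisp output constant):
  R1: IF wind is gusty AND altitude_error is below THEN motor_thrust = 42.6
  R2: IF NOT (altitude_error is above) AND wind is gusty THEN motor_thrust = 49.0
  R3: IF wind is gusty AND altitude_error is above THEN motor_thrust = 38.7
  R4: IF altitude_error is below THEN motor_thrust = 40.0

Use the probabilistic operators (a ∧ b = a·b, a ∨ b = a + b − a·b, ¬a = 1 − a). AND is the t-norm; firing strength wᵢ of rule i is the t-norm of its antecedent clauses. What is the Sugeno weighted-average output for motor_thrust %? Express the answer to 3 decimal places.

40.587

R1 (z=42.6): gusty=0.05, below=0.41; AND[a·b] → w = 0.0205
R2 (z=49.0): ¬above=1−0.43=0.57, gusty=0.05; AND[a·b] → w = 0.0285
R3 (z=38.7): gusty=0.05, above=0.43; AND[a·b] → w = 0.0215
R4 (z=40.0): below=0.41 → w = 0.4100
Weighted average = (0.0205·42.6 + 0.0285·49.0 + 0.0215·38.7 + 0.4100·40.0) / (0.0205 + 0.0285 + 0.0215 + 0.4100)
  = 19.5018 / 0.4805 = 40.587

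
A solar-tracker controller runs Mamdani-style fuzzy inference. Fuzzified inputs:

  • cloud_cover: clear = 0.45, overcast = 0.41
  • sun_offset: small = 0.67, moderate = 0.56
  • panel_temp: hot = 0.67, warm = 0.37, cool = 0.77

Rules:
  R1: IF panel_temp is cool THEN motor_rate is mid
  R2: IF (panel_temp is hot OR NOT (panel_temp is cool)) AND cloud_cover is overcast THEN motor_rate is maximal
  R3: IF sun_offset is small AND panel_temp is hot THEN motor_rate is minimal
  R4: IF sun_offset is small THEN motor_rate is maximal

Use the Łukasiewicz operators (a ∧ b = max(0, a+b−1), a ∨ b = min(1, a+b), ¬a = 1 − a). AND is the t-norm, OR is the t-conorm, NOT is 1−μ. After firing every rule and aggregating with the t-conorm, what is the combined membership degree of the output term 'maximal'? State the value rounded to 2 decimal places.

R1: cool=0.77 → w = 0.77
R2: (hot=0.67 OR ¬cool=1−0.77=0.23) = 0.90; AND[max(0, a+b−1)] with overcast=0.41 → w = 0.31
R3: small=0.67, hot=0.67; AND[max(0, a+b−1)] → w = 0.34
R4: small=0.67 → w = 0.67
Rules with consequent 'maximal': {R2, R4} → strengths 0.31, 0.67
Aggregate via t-conorm [min(1, a+b)]: 0.98

0.98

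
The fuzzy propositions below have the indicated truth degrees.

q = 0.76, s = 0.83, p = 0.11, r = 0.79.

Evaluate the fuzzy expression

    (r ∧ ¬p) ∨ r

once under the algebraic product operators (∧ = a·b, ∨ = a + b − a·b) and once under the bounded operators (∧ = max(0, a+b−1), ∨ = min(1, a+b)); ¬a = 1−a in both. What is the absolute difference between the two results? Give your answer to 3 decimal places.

0.062

Under algebraic product:
  ¬p = 1 − 0.1100 = 0.8900
  r ∧ ¬p = a·b on (0.7900, 0.8900) = 0.7031
  (r ∧ ¬p) ∨ r = a + b − a·b on (0.7031, 0.7900) = 0.9377
  → value = 0.9377
Under bounded:
  ¬p = 1 − 0.11 = 0.89
  r ∧ ¬p = max(0, a+b−1) on (0.79, 0.89) = 0.68
  (r ∧ ¬p) ∨ r = min(1, a+b) on (0.68, 0.79) = 1.00
  → value = 1.0000
|0.9377 − 1.0000| = 0.062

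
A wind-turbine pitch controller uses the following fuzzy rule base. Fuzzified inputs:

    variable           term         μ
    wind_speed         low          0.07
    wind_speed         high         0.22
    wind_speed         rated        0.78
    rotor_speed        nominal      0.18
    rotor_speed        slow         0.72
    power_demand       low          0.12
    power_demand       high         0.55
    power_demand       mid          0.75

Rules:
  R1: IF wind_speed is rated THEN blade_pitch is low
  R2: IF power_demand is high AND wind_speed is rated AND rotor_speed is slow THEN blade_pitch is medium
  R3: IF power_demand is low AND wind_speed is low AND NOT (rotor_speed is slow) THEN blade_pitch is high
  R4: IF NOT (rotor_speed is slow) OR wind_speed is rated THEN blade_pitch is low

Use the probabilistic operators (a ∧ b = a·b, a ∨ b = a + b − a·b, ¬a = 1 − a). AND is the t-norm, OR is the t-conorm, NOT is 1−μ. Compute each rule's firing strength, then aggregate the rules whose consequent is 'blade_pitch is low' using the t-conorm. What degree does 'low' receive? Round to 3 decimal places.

0.965

R1: rated=0.78 → w = 0.7800
R2: high=0.55, rated=0.78, slow=0.72; AND[a·b] → w = 0.3089
R3: low=0.12, low=0.07, ¬slow=1−0.72=0.28; AND[a·b] → w = 0.0024
R4: ¬slow=1−0.72=0.28, rated=0.78; OR[a + b − a·b] → w = 0.8416
Rules with consequent 'low': {R1, R4} → strengths 0.7800, 0.8416
Aggregate via t-conorm [a + b − a·b]: 0.9652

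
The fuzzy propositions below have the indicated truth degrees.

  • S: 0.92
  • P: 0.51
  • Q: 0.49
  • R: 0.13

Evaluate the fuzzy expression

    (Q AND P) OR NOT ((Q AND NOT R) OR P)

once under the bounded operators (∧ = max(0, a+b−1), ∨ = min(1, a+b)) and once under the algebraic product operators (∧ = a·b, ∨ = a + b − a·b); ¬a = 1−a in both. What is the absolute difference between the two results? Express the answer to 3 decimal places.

0.331

Under bounded:
  Q AND P = max(0, a+b−1) on (0.49, 0.51) = 0.00
  NOT R = 1 − 0.13 = 0.87
  Q AND NOT R = max(0, a+b−1) on (0.49, 0.87) = 0.36
  (Q AND NOT R) OR P = min(1, a+b) on (0.36, 0.51) = 0.87
  NOT ((Q AND NOT R) OR P) = 1 − 0.87 = 0.13
  (Q AND P) OR NOT ((Q AND NOT R) OR P) = min(1, a+b) on (0.00, 0.13) = 0.13
  → value = 0.1300
Under algebraic product:
  Q AND P = a·b on (0.4900, 0.5100) = 0.2499
  NOT R = 1 − 0.1300 = 0.8700
  Q AND NOT R = a·b on (0.4900, 0.8700) = 0.4263
  (Q AND NOT R) OR P = a + b − a·b on (0.4263, 0.5100) = 0.7189
  NOT ((Q AND NOT R) OR P) = 1 − 0.7189 = 0.2811
  (Q AND P) OR NOT ((Q AND NOT R) OR P) = a + b − a·b on (0.2499, 0.2811) = 0.4608
  → value = 0.4608
|0.1300 − 0.4608| = 0.331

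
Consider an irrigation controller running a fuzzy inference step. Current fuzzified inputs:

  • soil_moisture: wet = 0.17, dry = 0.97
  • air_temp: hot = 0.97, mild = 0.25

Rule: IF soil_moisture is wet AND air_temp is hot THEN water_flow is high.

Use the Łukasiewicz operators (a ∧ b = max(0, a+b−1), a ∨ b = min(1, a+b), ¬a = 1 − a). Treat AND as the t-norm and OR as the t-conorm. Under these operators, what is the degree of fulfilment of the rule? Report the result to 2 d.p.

firing strength: wet=0.17, hot=0.97; AND[max(0, a+b−1)] → w = 0.14

0.14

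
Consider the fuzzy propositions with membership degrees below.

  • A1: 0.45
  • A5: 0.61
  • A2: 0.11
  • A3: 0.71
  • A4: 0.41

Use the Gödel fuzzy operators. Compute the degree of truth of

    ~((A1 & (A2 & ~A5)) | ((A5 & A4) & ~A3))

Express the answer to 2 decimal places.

0.71

~A5 = 1 − 0.61 = 0.39
A2 & ~A5 = min(a, b) on (0.11, 0.39) = 0.11
A1 & (A2 & ~A5) = min(a, b) on (0.45, 0.11) = 0.11
A5 & A4 = min(a, b) on (0.61, 0.41) = 0.41
~A3 = 1 − 0.71 = 0.29
(A5 & A4) & ~A3 = min(a, b) on (0.41, 0.29) = 0.29
(A1 & (A2 & ~A5)) | ((A5 & A4) & ~A3) = max(a, b) on (0.11, 0.29) = 0.29
~((A1 & (A2 & ~A5)) | ((A5 & A4) & ~A3)) = 1 − 0.29 = 0.71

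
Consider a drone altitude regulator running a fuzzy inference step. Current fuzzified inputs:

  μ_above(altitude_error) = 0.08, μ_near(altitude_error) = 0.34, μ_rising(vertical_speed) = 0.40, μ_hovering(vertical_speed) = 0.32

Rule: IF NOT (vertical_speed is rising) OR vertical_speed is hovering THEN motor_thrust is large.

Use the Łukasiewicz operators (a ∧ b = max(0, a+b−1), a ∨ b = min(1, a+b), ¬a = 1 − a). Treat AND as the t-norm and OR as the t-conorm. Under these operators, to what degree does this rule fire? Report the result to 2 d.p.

firing strength: ¬rising=1−0.40=0.60, hovering=0.32; OR[min(1, a+b)] → w = 0.92

0.92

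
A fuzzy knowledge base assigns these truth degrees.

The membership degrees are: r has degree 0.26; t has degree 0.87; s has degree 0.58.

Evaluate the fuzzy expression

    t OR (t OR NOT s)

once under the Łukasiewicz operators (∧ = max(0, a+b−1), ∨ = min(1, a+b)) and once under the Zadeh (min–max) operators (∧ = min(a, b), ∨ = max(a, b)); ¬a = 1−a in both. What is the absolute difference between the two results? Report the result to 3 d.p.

Under Łukasiewicz:
  NOT s = 1 − 0.58 = 0.42
  t OR NOT s = min(1, a+b) on (0.87, 0.42) = 1.00
  t OR (t OR NOT s) = min(1, a+b) on (0.87, 1.00) = 1.00
  → value = 1.0000
Under Zadeh (min–max):
  NOT s = 1 − 0.58 = 0.42
  t OR NOT s = max(a, b) on (0.87, 0.42) = 0.87
  t OR (t OR NOT s) = max(a, b) on (0.87, 0.87) = 0.87
  → value = 0.8700
|1.0000 − 0.8700| = 0.130

0.130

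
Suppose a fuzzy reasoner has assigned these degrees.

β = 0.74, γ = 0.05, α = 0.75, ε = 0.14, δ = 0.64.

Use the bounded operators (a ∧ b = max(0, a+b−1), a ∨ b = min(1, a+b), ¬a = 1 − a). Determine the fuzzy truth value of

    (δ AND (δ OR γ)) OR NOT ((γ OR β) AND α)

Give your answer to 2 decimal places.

0.79

δ OR γ = min(1, a+b) on (0.64, 0.05) = 0.69
δ AND (δ OR γ) = max(0, a+b−1) on (0.64, 0.69) = 0.33
γ OR β = min(1, a+b) on (0.05, 0.74) = 0.79
(γ OR β) AND α = max(0, a+b−1) on (0.79, 0.75) = 0.54
NOT ((γ OR β) AND α) = 1 − 0.54 = 0.46
(δ AND (δ OR γ)) OR NOT ((γ OR β) AND α) = min(1, a+b) on (0.33, 0.46) = 0.79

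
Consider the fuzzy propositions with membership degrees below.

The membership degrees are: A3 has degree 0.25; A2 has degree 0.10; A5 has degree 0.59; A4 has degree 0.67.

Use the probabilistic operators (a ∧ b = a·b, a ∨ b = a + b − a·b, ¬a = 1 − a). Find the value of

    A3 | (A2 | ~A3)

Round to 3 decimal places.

0.831

~A3 = 1 − 0.2500 = 0.7500
A2 | ~A3 = a + b − a·b on (0.1000, 0.7500) = 0.7750
A3 | (A2 | ~A3) = a + b − a·b on (0.2500, 0.7750) = 0.8312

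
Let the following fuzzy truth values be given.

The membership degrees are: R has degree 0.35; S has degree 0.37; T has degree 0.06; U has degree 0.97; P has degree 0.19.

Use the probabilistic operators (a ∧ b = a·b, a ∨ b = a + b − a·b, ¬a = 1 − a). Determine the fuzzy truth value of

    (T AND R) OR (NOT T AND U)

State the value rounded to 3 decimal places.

0.914

T AND R = a·b on (0.0600, 0.3500) = 0.0210
NOT T = 1 − 0.0600 = 0.9400
NOT T AND U = a·b on (0.9400, 0.9700) = 0.9118
(T AND R) OR (NOT T AND U) = a + b − a·b on (0.0210, 0.9118) = 0.9137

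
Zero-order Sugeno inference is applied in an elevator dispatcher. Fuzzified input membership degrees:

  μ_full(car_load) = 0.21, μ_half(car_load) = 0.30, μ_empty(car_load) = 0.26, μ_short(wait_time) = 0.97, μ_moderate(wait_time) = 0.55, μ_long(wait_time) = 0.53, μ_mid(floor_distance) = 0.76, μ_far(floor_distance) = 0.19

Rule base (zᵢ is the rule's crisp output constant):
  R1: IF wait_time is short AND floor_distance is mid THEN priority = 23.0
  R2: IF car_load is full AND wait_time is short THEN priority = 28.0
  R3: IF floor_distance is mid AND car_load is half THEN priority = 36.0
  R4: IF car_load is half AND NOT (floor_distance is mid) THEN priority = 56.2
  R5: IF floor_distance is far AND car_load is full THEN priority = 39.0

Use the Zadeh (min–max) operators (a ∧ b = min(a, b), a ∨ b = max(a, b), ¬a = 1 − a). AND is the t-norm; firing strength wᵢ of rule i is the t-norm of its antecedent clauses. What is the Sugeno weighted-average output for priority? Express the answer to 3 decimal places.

32.387

R1 (z=23.0): short=0.97, mid=0.76; AND[min(a, b)] → w = 0.76
R2 (z=28.0): full=0.21, short=0.97; AND[min(a, b)] → w = 0.21
R3 (z=36.0): mid=0.76, half=0.30; AND[min(a, b)] → w = 0.30
R4 (z=56.2): half=0.30, ¬mid=1−0.76=0.24; AND[min(a, b)] → w = 0.24
R5 (z=39.0): far=0.19, full=0.21; AND[min(a, b)] → w = 0.19
Weighted average = (0.76·23.0 + 0.21·28.0 + 0.30·36.0 + 0.24·56.2 + 0.19·39.0) / (0.76 + 0.21 + 0.30 + 0.24 + 0.19)
  = 55.0580 / 1.7000 = 32.387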